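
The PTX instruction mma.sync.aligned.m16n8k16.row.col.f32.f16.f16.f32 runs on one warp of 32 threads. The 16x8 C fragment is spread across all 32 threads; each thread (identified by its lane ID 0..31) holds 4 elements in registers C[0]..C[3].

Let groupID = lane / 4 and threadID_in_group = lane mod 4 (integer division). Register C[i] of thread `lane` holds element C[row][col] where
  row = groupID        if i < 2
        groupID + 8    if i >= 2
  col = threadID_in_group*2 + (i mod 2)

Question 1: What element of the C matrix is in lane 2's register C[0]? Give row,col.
2: gr=0,th=2
[0] (0+0,2*2+0) = (0,4)

0,4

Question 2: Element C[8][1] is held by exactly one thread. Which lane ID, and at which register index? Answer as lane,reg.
r=8⇒gr=0,Rb=1  c=1⇒th=0,odd=1
L=0*4+0=0  i=1*2+1=3

0,3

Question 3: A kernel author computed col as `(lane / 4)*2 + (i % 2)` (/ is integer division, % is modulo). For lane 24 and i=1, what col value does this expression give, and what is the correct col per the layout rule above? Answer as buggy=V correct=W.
buggy=13 correct=1

`(lane / 4)*2 + (i % 2)`[24,1]=>13
L=24=>grp=24>>2=6, tig=24&3=0
[1]=>row 6+0=6  col 0·2+1=1
col: 13 vs 1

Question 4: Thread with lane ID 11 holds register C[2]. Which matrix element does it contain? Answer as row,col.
L=11->gid=11>>2=2, tid=11&3=3
[2]->row 2+8=10  col 3·2+0=6

10,6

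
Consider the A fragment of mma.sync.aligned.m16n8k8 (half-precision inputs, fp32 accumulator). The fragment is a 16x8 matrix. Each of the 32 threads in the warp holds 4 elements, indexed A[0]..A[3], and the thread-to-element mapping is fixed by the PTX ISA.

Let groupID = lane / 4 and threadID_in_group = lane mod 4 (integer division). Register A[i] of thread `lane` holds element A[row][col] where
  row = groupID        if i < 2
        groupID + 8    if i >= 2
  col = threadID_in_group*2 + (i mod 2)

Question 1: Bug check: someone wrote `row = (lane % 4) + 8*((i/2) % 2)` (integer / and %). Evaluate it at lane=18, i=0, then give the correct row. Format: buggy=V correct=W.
buggy=2 correct=4

`(lane % 4) + 8*((i/2) % 2)`[18,0]=>2
lane 18=>18/4=4, 18 mod 4=2
i=0  r:4+0=>4  c:2·2+0=>4
row: 2 vs 4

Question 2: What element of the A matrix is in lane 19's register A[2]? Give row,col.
12,6

19: G=4,T=3
[2] (4+8,3*2+0) = (12,6)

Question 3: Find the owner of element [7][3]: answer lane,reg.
29,1

r: 7->gid=7,r8=0  c: 3->tid=1,i&1=1
L=7*4+1=29  i=0*2+1=1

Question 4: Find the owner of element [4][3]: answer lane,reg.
17,1

r=4→G=4,rhi=0  c=3→T=1,p=1
L=4*4+1=17  i=0*2+1=1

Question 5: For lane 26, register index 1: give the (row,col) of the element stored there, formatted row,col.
lane 26→26/4=6, 26 mod 4=2
i=1  r:6+0→6  c:2·2+1→5

6,5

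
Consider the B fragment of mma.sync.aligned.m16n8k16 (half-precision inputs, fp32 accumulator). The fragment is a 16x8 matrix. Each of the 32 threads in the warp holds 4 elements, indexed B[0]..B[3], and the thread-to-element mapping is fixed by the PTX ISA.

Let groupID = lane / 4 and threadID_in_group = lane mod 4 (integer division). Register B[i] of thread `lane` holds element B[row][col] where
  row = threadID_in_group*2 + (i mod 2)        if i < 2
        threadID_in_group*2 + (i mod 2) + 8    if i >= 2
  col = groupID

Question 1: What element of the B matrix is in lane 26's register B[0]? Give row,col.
4,6

L=26->gid=26>>2=6, tid=26&3=2
[0]->row 2·2+0+0=4  col gid=6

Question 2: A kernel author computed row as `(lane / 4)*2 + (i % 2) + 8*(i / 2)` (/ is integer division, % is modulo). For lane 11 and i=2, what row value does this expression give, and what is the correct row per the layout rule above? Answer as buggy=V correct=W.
buggy=12 correct=14

`(lane / 4)*2 + (i % 2) + 8*(i / 2)`[11,2]=>12
L=11=>grp=11>>2=2, tig=11&3=3
[2]=>row 3·2+0+8=14  col grp=2
row: 12 vs 14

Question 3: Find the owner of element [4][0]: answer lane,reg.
c=0->g=0  r=4->rb=0,t=2,b0=0
L=0*4+2=2  i=0*2+0=0

2,0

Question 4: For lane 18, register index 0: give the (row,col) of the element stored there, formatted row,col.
4,4

18: G=4,T=2
[0] (2*2+0+0,4) = (4,4)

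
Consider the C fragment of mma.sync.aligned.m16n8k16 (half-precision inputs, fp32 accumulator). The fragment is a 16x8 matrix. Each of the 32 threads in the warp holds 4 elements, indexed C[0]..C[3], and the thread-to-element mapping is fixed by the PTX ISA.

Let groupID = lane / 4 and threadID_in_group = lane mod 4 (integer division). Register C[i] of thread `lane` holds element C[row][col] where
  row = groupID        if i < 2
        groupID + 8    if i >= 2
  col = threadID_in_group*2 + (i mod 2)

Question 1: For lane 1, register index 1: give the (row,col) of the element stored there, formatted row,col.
0,3

lane 1->1/4=0, 1 mod 4=1
i=1  r:0+0->0  c:2·1+1->3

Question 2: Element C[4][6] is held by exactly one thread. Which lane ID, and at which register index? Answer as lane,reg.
r:4=>grp=4,rB=0  c:6=>tig=3,lo=0
L=4*4+3=19  i=0*2+0=0

19,0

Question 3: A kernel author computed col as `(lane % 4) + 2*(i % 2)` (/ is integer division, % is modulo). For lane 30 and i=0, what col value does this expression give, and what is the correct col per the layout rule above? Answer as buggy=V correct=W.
`(lane % 4) + 2*(i % 2)`[30,0]→2
L=30→G=30>>2=7, T=30&3=2
[0]→row 7+0=7  col 2·2+0=4
col: 2 vs 4

buggy=2 correct=4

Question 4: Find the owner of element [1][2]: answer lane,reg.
5,0

r:1=>grp=1,rB=0  c:2=>tig=1,lo=0
L=1*4+1=5  i=0*2+0=0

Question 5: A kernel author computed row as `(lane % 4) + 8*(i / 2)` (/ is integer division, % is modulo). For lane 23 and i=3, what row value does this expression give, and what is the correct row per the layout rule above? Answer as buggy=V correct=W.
`(lane % 4) + 8*(i / 2)`[23,3]→11
lane 23→23/4=5, 23 mod 4=3
i=3  r:5+8→13  c:2·3+1→7
row: 11 vs 13

buggy=11 correct=13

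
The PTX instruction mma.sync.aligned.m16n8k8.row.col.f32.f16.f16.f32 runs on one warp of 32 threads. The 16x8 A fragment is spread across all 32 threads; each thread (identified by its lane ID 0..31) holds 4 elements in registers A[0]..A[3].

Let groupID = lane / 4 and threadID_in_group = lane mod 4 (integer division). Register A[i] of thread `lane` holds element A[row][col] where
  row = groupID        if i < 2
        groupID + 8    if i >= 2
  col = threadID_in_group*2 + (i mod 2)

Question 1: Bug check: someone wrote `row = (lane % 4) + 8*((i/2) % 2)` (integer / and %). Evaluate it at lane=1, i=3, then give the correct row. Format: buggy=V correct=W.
buggy=9 correct=8

`(lane % 4) + 8*((i/2) % 2)`[1,3]=>9
lane 1=>1/4=0, 1 mod 4=1
i=3  r:0+8=>8  c:2·1+1=>3
row: 9 vs 8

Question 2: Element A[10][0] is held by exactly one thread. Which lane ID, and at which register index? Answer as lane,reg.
r=10→G=2,rhi=1  c=0→T=0,p=0
L=2*4+0=8  i=1*2+0=2

8,2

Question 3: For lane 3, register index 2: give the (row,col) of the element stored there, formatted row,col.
8,6

lane 3→3/4=0, 3 mod 4=3
i=2  r:0+8→8  c:2·3+0→6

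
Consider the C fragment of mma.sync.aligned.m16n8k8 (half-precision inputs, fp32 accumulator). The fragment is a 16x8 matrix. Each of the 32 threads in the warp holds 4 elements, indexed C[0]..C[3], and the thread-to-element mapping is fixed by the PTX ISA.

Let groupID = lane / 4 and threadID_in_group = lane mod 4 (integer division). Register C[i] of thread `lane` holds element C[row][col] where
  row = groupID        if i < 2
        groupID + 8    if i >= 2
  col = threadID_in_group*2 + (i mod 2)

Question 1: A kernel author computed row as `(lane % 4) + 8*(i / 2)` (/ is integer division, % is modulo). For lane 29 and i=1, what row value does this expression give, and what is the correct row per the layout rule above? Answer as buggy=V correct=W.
`(lane % 4) + 8*(i / 2)`[29,1]→1
L=29→G=29>>2=7, T=29&3=1
[1]→row 7+0=7  col 1·2+1=3
row: 1 vs 7

buggy=1 correct=7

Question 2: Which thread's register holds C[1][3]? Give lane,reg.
5,1

r=1->g=1,rb=0  c=3->t=1,b0=1
L=1*4+1=5  i=0*2+1=1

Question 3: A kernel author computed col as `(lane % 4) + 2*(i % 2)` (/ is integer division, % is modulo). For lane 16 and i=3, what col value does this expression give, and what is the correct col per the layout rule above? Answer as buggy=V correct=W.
buggy=2 correct=1

`(lane % 4) + 2*(i % 2)`[16,3]->2
lane 16: gid=4 (16/4), tid=0 (16%4)
i=3: r=4+8=12, c=0*2+1=1
col: 2 vs 1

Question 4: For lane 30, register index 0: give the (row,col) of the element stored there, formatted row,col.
30: G=7,T=2
[0] (7+0,2*2+0) = (7,4)

7,4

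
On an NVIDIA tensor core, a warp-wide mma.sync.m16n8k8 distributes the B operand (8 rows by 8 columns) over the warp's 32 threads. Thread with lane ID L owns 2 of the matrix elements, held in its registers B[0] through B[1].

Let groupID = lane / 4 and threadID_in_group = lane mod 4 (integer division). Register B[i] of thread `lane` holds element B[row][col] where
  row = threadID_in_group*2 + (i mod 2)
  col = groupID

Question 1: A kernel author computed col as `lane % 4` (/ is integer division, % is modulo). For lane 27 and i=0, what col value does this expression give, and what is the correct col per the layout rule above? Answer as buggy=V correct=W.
buggy=3 correct=6

`lane % 4`[27,0]⇒3
lane 27⇒27/4=6, 27 mod 4=3
i=0  r:2·3+0⇒6  c:6
col: 3 vs 6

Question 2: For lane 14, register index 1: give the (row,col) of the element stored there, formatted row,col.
lane 14: G=3 (14/4), T=2 (14%4)
i=1: r=2*2+1=5, c=G=3

5,3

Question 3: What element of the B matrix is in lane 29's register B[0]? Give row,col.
2,7

lane 29: gr=7 (29/4), th=1 (29%4)
i=0: r=1*2+0=2, c=gr=7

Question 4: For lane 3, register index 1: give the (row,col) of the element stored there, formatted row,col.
3: gr=0,th=3
[1] (3*2+1,0) = (7,0)

7,0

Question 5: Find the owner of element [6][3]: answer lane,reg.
c=3⇒gr=3  r=6⇒th=3,odd=0
L=3*4+3=15  i=0=0

15,0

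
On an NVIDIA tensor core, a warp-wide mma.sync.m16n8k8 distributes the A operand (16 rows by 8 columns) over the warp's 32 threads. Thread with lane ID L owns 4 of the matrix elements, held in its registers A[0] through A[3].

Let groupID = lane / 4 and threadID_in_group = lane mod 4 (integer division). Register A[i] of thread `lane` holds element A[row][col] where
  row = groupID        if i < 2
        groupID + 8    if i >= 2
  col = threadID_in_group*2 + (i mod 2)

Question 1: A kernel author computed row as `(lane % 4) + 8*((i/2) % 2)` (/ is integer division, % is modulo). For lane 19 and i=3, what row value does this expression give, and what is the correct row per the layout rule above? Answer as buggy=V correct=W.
buggy=11 correct=12

`(lane % 4) + 8*((i/2) % 2)`[19,3]->11
lane 19->19/4=4, 19 mod 4=3
i=3  r:4+8->12  c:2·3+1->7
row: 11 vs 12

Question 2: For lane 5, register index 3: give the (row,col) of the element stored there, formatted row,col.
lane 5=>5/4=1, 5 mod 4=1
i=3  r:1+8=>9  c:2·1+1=>3

9,3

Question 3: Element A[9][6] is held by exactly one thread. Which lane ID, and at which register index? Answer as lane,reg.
r: 9->gid=1,r8=1  c: 6->tid=3,i&1=0
L=1*4+3=7  i=1*2+0=2

7,2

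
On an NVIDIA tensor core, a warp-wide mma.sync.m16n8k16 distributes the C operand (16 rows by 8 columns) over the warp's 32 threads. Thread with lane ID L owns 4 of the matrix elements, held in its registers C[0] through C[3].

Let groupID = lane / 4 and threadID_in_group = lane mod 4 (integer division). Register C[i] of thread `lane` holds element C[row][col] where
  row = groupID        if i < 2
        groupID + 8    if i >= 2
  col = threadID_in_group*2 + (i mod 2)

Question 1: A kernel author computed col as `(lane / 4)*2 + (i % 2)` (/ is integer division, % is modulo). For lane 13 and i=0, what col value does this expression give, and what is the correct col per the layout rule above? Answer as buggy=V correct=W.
buggy=6 correct=2

`(lane / 4)*2 + (i % 2)`[13,0]->6
13: gid=3,tid=1
[0] (3+0,1*2+0) = (3,2)
col: 6 vs 2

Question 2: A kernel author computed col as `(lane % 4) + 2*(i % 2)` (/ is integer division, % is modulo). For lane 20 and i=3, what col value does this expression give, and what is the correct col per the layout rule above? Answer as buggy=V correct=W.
buggy=2 correct=1

`(lane % 4) + 2*(i % 2)`[20,3]->2
lane 20: gid=5 (20/4), tid=0 (20%4)
i=3: r=5+8=13, c=0*2+1=1
col: 2 vs 1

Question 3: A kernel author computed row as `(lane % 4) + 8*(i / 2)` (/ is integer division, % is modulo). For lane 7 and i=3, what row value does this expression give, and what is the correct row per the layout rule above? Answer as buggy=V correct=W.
`(lane % 4) + 8*(i / 2)`[7,3]=>11
L=7=>grp=7>>2=1, tig=7&3=3
[3]=>row 1+8=9  col 3·2+1=7
row: 11 vs 9

buggy=11 correct=9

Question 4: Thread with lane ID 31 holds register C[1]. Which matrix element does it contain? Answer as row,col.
lane 31: G=7 (31/4), T=3 (31%4)
i=1: r=7+0=7, c=3*2+1=7

7,7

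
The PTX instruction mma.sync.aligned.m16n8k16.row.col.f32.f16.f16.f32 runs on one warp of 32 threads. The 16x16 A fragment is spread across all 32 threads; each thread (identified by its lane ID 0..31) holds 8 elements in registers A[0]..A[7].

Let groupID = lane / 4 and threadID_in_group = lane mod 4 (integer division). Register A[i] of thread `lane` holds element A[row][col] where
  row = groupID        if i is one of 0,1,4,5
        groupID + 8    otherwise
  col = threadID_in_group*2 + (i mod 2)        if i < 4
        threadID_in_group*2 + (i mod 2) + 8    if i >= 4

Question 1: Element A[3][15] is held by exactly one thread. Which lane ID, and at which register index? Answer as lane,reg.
r: 3->gid=3,r8=0  c: 15->c8=1,tid=3,i&1=1
L=3*4+3=15  i=1*4+0*2+1=5

15,5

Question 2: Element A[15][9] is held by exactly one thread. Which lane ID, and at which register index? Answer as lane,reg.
r=15→G=7,rhi=1  c=9→chi=1,T=0,p=1
L=7*4+0=28  i=1*4+1*2+1=7

28,7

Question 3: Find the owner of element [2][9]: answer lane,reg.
r: 2->gid=2,r8=0  c: 9->c8=1,tid=0,i&1=1
L=2*4+0=8  i=1*4+0*2+1=5

8,5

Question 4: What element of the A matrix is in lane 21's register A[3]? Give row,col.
21: gid=5,tid=1
[3] (5+8,1*2+1+0) = (13,3)

13,3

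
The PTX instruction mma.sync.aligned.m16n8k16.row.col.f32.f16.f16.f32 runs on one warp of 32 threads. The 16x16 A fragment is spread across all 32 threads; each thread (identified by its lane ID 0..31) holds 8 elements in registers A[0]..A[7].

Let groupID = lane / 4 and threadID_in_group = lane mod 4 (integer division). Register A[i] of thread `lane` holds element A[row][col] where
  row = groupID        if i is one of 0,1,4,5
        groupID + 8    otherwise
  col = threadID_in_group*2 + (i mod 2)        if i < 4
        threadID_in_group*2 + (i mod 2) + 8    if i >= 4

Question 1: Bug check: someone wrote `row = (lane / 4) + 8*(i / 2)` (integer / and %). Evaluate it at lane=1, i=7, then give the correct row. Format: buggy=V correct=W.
buggy=24 correct=8

`(lane / 4) + 8*(i / 2)`[1,7]->24
1: g=0,t=1
[7] (0+8,1*2+1+8) = (8,11)
row: 24 vs 8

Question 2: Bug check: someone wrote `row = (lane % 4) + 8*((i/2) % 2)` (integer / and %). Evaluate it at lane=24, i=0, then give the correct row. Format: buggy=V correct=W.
buggy=0 correct=6

`(lane % 4) + 8*((i/2) % 2)`[24,0]->0
24: gid=6,tid=0
[0] (6+0,0*2+0+0) = (6,0)
row: 0 vs 6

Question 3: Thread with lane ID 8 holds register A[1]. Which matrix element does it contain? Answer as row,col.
lane 8: grp=2 (8/4), tig=0 (8%4)
i=1: r=2+0=2, c=0*2+1+0=1

2,1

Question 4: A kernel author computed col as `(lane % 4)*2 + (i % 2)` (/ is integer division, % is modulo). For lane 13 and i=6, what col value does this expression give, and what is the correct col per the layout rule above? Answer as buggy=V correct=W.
buggy=2 correct=10

`(lane % 4)*2 + (i % 2)`[13,6]→2
L=13→G=13>>2=3, T=13&3=1
[6]→row 3+8=11  col 1·2+0+8=10
col: 2 vs 10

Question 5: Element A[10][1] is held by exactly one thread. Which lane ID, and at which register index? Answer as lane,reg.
8,3

r: 10->gid=2,r8=1  c: 1->c8=0,tid=0,i&1=1
L=2*4+0=8  i=0*4+1*2+1=3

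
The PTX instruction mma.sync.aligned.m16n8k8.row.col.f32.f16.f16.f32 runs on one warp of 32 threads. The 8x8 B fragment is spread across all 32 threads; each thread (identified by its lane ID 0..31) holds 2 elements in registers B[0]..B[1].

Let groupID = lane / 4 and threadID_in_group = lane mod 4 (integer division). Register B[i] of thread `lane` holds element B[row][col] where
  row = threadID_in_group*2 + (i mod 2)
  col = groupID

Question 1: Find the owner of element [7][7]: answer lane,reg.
c: 7->gid=7  r: 7->tid=3,i&1=1
L=7*4+3=31  i=1=1

31,1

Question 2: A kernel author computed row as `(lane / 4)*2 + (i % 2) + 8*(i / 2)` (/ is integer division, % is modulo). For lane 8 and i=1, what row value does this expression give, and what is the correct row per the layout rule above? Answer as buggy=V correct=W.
buggy=5 correct=1

`(lane / 4)*2 + (i % 2) + 8*(i / 2)`[8,1]->5
8: gid=2,tid=0
[1] (0*2+1,2) = (1,2)
row: 5 vs 1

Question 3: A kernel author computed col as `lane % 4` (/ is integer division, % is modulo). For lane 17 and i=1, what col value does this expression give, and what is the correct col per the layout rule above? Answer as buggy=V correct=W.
`lane % 4`[17,1]⇒1
lane 17: gr=4 (17/4), th=1 (17%4)
i=1: r=1*2+1=3, c=gr=4
col: 1 vs 4

buggy=1 correct=4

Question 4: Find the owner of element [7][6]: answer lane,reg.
27,1

c:6=>grp=6  r:7=>tig=3,lo=1
L=6*4+3=27  i=1=1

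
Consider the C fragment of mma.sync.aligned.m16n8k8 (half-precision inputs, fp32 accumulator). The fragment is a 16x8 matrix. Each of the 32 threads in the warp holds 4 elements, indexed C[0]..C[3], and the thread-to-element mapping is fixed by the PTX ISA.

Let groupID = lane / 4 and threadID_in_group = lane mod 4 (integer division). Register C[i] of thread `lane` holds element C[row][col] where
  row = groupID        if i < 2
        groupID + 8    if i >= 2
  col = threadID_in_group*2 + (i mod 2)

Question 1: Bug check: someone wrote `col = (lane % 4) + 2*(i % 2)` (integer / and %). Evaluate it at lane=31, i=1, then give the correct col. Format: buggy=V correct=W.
`(lane % 4) + 2*(i % 2)`[31,1]=>5
lane 31: grp=7 (31/4), tig=3 (31%4)
i=1: r=7+0=7, c=3*2+1=7
col: 5 vs 7

buggy=5 correct=7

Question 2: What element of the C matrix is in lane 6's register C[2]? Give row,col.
L=6⇒gr=6>>2=1, th=6&3=2
[2]⇒row 1+8=9  col 2·2+0=4

9,4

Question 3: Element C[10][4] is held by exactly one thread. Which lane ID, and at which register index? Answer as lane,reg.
r=10→G=2,rhi=1  c=4→T=2,p=0
L=2*4+2=10  i=1*2+0=2

10,2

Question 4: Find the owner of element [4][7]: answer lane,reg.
19,1

r=4->g=4,rb=0  c=7->t=3,b0=1
L=4*4+3=19  i=0*2+1=1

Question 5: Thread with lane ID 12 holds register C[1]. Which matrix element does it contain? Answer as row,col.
3,1

lane 12: g=3 (12/4), t=0 (12%4)
i=1: r=3+0=3, c=0*2+1=1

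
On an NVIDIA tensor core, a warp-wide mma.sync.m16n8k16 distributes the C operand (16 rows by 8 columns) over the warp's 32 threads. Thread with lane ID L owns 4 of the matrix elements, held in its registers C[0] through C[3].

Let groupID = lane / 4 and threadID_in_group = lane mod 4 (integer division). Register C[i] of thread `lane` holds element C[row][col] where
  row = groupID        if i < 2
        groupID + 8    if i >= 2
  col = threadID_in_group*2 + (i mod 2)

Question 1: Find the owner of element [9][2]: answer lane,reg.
r=9⇒gr=1,Rb=1  c=2⇒th=1,odd=0
L=1*4+1=5  i=1*2+0=2

5,2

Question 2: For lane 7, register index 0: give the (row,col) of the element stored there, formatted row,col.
1,6

lane 7: grp=1 (7/4), tig=3 (7%4)
i=0: r=1+0=1, c=3*2+0=6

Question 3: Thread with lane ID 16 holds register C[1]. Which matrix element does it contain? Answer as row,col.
lane 16→16/4=4, 16 mod 4=0
i=1  r:4+0→4  c:2·0+1→1

4,1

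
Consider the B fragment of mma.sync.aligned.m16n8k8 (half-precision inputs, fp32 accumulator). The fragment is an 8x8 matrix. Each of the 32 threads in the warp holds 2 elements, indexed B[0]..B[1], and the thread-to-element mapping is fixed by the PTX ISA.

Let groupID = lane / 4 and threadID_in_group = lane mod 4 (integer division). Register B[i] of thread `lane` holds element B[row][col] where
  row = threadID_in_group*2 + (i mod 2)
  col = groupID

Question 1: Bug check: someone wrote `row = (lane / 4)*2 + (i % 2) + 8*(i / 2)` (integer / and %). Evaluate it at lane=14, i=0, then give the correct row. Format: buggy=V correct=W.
buggy=6 correct=4

`(lane / 4)*2 + (i % 2) + 8*(i / 2)`[14,0]=>6
14: grp=3,tig=2
[0] (2*2+0,3) = (4,3)
row: 6 vs 4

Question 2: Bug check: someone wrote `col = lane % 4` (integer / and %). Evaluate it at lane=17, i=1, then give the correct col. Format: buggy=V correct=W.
buggy=1 correct=4

`lane % 4`[17,1]⇒1
lane 17⇒17/4=4, 17 mod 4=1
i=1  r:2·1+1⇒3  c:4
col: 1 vs 4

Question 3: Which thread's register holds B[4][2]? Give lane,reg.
c:2=>grp=2  r:4=>tig=2,lo=0
L=2*4+2=10  i=0=0

10,0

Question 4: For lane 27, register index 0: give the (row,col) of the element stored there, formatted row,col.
6,6

lane 27→27/4=6, 27 mod 4=3
i=0  r:2·3+0→6  c:6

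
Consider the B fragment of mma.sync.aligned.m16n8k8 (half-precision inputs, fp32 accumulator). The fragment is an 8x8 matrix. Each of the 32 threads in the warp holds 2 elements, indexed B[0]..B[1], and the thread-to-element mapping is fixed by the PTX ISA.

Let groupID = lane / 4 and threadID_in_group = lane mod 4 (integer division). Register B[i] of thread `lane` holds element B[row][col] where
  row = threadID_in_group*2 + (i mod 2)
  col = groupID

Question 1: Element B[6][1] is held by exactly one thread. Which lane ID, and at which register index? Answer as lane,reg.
c: 1->gid=1  r: 6->tid=3,i&1=0
L=1*4+3=7  i=0=0

7,0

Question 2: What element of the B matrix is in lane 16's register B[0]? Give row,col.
0,4

L=16→G=16>>2=4, T=16&3=0
[0]→row 0·2+0=0  col G=4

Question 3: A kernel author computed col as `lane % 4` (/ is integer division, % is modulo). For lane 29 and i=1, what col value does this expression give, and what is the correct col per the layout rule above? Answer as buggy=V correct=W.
buggy=1 correct=7

`lane % 4`[29,1]→1
29: G=7,T=1
[1] (1*2+1,7) = (3,7)
col: 1 vs 7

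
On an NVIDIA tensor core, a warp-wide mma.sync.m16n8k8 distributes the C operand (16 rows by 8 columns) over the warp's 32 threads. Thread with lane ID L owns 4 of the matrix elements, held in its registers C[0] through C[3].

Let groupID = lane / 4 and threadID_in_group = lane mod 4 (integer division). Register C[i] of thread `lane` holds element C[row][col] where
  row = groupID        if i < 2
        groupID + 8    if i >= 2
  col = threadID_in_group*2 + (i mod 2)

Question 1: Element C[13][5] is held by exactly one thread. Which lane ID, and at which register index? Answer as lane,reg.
22,3

r: 13->gid=5,r8=1  c: 5->tid=2,i&1=1
L=5*4+2=22  i=1*2+1=3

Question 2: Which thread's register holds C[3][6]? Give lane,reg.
15,0

r=3->g=3,rb=0  c=6->t=3,b0=0
L=3*4+3=15  i=0*2+0=0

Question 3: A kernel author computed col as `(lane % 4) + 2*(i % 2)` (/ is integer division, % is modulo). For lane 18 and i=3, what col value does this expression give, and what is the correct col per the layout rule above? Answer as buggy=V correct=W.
`(lane % 4) + 2*(i % 2)`[18,3]->4
L=18->gid=18>>2=4, tid=18&3=2
[3]->row 4+8=12  col 2·2+1=5
col: 4 vs 5

buggy=4 correct=5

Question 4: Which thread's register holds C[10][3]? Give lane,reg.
9,3

r=10->g=2,rb=1  c=3->t=1,b0=1
L=2*4+1=9  i=1*2+1=3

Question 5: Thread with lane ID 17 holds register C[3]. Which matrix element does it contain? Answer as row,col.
12,3

lane 17=>17/4=4, 17 mod 4=1
i=3  r:4+8=>12  c:2·1+1=>3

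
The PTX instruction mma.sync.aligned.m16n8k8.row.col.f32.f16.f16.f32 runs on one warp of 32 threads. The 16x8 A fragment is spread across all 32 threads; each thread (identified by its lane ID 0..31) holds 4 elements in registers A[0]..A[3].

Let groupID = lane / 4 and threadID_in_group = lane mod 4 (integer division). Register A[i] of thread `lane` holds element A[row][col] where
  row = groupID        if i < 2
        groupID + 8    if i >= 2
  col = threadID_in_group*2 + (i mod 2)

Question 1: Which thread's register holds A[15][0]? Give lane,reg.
r=15→G=7,rhi=1  c=0→T=0,p=0
L=7*4+0=28  i=1*2+0=2

28,2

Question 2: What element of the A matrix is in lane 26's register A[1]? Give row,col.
6,5

L=26⇒gr=26>>2=6, th=26&3=2
[1]⇒row 6+0=6  col 2·2+1=5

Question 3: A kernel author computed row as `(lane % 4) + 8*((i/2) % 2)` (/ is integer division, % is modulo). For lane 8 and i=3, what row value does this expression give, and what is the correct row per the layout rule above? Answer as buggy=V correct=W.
buggy=8 correct=10

`(lane % 4) + 8*((i/2) % 2)`[8,3]->8
8: g=2,t=0
[3] (2+8,0*2+1) = (10,1)
row: 8 vs 10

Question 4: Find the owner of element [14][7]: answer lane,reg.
27,3

r=14⇒gr=6,Rb=1  c=7⇒th=3,odd=1
L=6*4+3=27  i=1*2+1=3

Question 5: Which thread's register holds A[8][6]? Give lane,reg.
r: 8->gid=0,r8=1  c: 6->tid=3,i&1=0
L=0*4+3=3  i=1*2+0=2

3,2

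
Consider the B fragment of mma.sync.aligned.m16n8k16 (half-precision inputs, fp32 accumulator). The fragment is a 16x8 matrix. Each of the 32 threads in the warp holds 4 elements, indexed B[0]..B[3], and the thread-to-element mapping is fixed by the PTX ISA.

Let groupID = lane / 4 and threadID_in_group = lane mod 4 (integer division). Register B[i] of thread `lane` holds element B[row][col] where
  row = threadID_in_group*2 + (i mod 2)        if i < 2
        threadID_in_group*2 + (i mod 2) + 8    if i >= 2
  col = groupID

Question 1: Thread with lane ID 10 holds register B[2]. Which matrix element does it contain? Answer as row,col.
12,2

lane 10→10/4=2, 10 mod 4=2
i=2  r:2·2+0+8→12  c:2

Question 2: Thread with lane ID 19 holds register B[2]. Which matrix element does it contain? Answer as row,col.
14,4

lane 19: grp=4 (19/4), tig=3 (19%4)
i=2: r=3*2+0+8=14, c=grp=4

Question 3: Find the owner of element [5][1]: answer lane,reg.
c:1=>grp=1  r:5=>rB=0,tig=2,lo=1
L=1*4+2=6  i=0*2+1=1

6,1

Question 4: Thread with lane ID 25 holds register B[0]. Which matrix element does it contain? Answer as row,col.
25: G=6,T=1
[0] (1*2+0+0,6) = (2,6)

2,6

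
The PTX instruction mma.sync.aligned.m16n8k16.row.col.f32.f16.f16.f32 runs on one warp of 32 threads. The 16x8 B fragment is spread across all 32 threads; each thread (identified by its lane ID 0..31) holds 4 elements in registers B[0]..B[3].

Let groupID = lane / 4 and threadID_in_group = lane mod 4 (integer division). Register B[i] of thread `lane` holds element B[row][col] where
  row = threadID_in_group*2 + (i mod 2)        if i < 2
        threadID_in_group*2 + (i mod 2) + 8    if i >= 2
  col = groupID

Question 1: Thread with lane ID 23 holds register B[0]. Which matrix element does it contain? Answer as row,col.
lane 23: g=5 (23/4), t=3 (23%4)
i=0: r=3*2+0+0=6, c=g=5

6,5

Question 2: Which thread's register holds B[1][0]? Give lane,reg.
0,1

c=0->g=0  r=1->rb=0,t=0,b0=1
L=0*4+0=0  i=0*2+1=1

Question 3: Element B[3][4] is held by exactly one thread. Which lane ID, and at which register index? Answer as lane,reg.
17,1

c=4⇒gr=4  r=3⇒Rb=0,th=1,odd=1
L=4*4+1=17  i=0*2+1=1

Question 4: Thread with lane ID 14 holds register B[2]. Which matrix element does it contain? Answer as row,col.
14: grp=3,tig=2
[2] (2*2+0+8,3) = (12,3)

12,3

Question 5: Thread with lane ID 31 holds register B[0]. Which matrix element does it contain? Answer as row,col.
6,7

L=31=>grp=31>>2=7, tig=31&3=3
[0]=>row 3·2+0+0=6  col grp=7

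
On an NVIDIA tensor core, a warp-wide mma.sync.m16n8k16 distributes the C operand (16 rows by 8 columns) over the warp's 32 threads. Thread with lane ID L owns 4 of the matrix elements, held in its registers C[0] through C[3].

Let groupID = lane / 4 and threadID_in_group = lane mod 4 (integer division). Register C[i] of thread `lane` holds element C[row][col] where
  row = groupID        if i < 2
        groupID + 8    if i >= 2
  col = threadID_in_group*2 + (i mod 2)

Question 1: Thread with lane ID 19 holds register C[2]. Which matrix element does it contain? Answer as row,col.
lane 19⇒19/4=4, 19 mod 4=3
i=2  r:4+8⇒12  c:2·3+0⇒6

12,6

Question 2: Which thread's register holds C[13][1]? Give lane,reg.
r=13⇒gr=5,Rb=1  c=1⇒th=0,odd=1
L=5*4+0=20  i=1*2+1=3

20,3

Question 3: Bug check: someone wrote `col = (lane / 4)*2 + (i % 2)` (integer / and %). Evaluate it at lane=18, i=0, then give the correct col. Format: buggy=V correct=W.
`(lane / 4)*2 + (i % 2)`[18,0]=>8
lane 18=>18/4=4, 18 mod 4=2
i=0  r:4+0=>4  c:2·2+0=>4
col: 8 vs 4

buggy=8 correct=4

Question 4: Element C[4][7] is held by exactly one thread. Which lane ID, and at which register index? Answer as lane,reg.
r=4⇒gr=4,Rb=0  c=7⇒th=3,odd=1
L=4*4+3=19  i=0*2+1=1

19,1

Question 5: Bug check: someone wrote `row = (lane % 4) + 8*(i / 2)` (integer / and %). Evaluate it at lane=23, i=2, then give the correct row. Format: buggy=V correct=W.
`(lane % 4) + 8*(i / 2)`[23,2]->11
23: gid=5,tid=3
[2] (5+8,3*2+0) = (13,6)
row: 11 vs 13

buggy=11 correct=13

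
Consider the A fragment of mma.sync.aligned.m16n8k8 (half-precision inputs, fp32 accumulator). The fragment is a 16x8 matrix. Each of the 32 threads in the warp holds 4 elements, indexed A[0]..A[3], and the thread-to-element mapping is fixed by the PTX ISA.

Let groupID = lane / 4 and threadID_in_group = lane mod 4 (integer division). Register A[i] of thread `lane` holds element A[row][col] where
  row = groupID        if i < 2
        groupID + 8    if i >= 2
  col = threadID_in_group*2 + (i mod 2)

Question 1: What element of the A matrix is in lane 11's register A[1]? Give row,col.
2,7

L=11→G=11>>2=2, T=11&3=3
[1]→row 2+0=2  col 3·2+1=7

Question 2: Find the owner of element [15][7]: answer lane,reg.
31,3

r=15→G=7,rhi=1  c=7→T=3,p=1
L=7*4+3=31  i=1*2+1=3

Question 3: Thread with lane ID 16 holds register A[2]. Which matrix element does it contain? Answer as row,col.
lane 16: grp=4 (16/4), tig=0 (16%4)
i=2: r=4+8=12, c=0*2+0=0

12,0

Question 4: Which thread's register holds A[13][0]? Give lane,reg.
20,2

r=13→G=5,rhi=1  c=0→T=0,p=0
L=5*4+0=20  i=1*2+0=2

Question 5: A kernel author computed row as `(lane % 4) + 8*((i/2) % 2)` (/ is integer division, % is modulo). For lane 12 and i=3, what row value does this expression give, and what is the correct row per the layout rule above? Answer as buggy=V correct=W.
buggy=8 correct=11

`(lane % 4) + 8*((i/2) % 2)`[12,3]->8
lane 12: g=3 (12/4), t=0 (12%4)
i=3: r=3+8=11, c=0*2+1=1
row: 8 vs 11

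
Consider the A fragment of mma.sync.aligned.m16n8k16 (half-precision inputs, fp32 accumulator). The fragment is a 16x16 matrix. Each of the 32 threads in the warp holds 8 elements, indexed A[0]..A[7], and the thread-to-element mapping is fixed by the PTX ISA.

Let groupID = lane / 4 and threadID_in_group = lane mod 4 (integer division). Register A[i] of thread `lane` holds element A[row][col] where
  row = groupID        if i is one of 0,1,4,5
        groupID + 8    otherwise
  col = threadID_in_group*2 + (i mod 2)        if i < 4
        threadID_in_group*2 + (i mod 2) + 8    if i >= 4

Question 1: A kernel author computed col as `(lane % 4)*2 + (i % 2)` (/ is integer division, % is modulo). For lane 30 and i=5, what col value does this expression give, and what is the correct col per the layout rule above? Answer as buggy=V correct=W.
buggy=5 correct=13

`(lane % 4)*2 + (i % 2)`[30,5]=>5
lane 30: grp=7 (30/4), tig=2 (30%4)
i=5: r=7+0=7, c=2*2+1+8=13
col: 5 vs 13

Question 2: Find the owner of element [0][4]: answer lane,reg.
2,0

r:0=>grp=0,rB=0  c:4=>cB=0,tig=2,lo=0
L=0*4+2=2  i=0*4+0*2+0=0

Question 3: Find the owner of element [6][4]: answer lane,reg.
r=6⇒gr=6,Rb=0  c=4⇒Cb=0,th=2,odd=0
L=6*4+2=26  i=0*4+0*2+0=0

26,0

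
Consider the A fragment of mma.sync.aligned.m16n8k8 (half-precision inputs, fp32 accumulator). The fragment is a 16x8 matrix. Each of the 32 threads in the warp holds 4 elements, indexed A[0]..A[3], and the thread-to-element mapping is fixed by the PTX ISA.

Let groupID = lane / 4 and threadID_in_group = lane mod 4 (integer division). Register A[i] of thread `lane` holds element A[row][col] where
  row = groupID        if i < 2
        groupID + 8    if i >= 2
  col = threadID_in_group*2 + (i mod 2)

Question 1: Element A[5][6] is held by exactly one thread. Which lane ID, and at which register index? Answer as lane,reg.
r=5->g=5,rb=0  c=6->t=3,b0=0
L=5*4+3=23  i=0*2+0=0

23,0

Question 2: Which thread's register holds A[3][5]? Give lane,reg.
r: 3->gid=3,r8=0  c: 5->tid=2,i&1=1
L=3*4+2=14  i=0*2+1=1

14,1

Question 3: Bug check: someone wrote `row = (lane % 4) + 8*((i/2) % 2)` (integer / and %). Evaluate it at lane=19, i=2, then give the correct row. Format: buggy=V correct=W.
`(lane % 4) + 8*((i/2) % 2)`[19,2]→11
L=19→G=19>>2=4, T=19&3=3
[2]→row 4+8=12  col 3·2+0=6
row: 11 vs 12

buggy=11 correct=12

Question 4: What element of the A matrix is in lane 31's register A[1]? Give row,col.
lane 31→31/4=7, 31 mod 4=3
i=1  r:7+0→7  c:2·3+1→7

7,7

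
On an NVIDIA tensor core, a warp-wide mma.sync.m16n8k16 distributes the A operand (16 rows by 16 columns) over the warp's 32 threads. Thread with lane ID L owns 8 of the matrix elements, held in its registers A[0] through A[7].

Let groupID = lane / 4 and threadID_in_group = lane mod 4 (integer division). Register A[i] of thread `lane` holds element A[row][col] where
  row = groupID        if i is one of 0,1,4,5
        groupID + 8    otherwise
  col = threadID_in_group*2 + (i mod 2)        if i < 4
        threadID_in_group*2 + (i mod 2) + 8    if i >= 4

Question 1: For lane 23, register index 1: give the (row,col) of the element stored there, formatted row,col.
23: G=5,T=3
[1] (5+0,3*2+1+0) = (5,7)

5,7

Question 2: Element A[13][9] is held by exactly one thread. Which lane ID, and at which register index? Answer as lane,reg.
20,7

r=13→G=5,rhi=1  c=9→chi=1,T=0,p=1
L=5*4+0=20  i=1*4+1*2+1=7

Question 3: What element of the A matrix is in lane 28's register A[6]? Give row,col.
L=28->gid=28>>2=7, tid=28&3=0
[6]->row 7+8=15  col 0·2+0+8=8

15,8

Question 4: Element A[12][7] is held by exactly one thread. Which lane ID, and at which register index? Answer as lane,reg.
19,3

r=12→G=4,rhi=1  c=7→chi=0,T=3,p=1
L=4*4+3=19  i=0*4+1*2+1=3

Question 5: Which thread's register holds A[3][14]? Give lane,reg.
15,4

r: 3->gid=3,r8=0  c: 14->c8=1,tid=3,i&1=0
L=3*4+3=15  i=1*4+0*2+0=4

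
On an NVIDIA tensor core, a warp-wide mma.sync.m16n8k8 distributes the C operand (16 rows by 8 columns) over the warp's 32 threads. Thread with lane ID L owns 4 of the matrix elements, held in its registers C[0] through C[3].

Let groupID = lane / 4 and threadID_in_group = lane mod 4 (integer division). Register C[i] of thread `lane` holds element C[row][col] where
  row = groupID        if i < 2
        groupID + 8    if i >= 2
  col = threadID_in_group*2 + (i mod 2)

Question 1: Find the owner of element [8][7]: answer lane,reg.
r:8=>grp=0,rB=1  c:7=>tig=3,lo=1
L=0*4+3=3  i=1*2+1=3

3,3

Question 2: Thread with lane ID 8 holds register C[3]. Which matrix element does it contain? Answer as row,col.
10,1

L=8⇒gr=8>>2=2, th=8&3=0
[3]⇒row 2+8=10  col 0·2+1=1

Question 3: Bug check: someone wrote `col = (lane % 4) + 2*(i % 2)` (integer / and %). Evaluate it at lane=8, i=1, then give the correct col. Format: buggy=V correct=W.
`(lane % 4) + 2*(i % 2)`[8,1]->2
lane 8->8/4=2, 8 mod 4=0
i=1  r:2+0->2  c:2·0+1->1
col: 2 vs 1

buggy=2 correct=1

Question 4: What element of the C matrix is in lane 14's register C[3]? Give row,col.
lane 14: grp=3 (14/4), tig=2 (14%4)
i=3: r=3+8=11, c=2*2+1=5

11,5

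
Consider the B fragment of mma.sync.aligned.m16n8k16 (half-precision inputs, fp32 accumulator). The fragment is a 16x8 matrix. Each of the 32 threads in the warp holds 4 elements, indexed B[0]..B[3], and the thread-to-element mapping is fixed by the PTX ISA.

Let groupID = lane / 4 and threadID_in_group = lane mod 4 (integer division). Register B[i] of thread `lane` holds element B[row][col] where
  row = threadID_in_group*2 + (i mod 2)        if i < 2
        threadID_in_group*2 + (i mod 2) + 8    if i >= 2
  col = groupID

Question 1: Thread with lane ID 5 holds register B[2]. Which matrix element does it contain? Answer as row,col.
10,1

lane 5: gr=1 (5/4), th=1 (5%4)
i=2: r=1*2+0+8=10, c=gr=1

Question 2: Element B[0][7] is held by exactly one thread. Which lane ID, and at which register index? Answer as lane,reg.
28,0

c=7->g=7  r=0->rb=0,t=0,b0=0
L=7*4+0=28  i=0*2+0=0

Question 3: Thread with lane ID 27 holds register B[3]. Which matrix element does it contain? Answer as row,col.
lane 27: G=6 (27/4), T=3 (27%4)
i=3: r=3*2+1+8=15, c=G=6

15,6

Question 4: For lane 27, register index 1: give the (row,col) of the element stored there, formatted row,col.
lane 27->27/4=6, 27 mod 4=3
i=1  r:2·3+1+0->7  c:6

7,6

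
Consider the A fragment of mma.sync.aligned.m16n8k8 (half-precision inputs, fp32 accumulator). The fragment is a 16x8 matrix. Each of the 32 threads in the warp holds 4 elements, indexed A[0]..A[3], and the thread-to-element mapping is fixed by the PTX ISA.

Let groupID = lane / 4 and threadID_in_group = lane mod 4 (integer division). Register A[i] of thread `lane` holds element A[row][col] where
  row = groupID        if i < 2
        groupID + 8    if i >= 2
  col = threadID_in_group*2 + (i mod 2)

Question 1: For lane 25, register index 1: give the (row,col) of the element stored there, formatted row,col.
25: gr=6,th=1
[1] (6+0,1*2+1) = (6,3)

6,3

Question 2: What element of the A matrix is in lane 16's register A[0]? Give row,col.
16: g=4,t=0
[0] (4+0,0*2+0) = (4,0)

4,0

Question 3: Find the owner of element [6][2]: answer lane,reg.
r: 6->gid=6,r8=0  c: 2->tid=1,i&1=0
L=6*4+1=25  i=0*2+0=0

25,0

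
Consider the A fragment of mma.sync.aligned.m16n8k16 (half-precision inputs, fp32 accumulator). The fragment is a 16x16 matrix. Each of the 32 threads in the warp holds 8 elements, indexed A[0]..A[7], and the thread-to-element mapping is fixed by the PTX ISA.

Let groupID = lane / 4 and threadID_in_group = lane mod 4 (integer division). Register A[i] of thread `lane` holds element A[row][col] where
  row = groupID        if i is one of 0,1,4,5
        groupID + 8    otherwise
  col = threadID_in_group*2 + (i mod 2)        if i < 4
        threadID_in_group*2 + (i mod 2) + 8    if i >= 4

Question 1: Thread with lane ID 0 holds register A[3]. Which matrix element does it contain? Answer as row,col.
8,1

lane 0: gr=0 (0/4), th=0 (0%4)
i=3: r=0+8=8, c=0*2+1+0=1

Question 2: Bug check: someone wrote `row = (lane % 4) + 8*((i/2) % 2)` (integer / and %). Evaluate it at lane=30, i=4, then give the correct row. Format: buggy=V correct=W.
`(lane % 4) + 8*((i/2) % 2)`[30,4]->2
L=30->gid=30>>2=7, tid=30&3=2
[4]->row 7+0=7  col 2·2+0+8=12
row: 2 vs 7

buggy=2 correct=7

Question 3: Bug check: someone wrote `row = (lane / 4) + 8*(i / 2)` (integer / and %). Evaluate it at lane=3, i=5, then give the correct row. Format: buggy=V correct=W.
`(lane / 4) + 8*(i / 2)`[3,5]->16
lane 3->3/4=0, 3 mod 4=3
i=5  r:0+0->0  c:2·3+1+8->15
row: 16 vs 0

buggy=16 correct=0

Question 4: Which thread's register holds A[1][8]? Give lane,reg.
r: 1->gid=1,r8=0  c: 8->c8=1,tid=0,i&1=0
L=1*4+0=4  i=1*4+0*2+0=4

4,4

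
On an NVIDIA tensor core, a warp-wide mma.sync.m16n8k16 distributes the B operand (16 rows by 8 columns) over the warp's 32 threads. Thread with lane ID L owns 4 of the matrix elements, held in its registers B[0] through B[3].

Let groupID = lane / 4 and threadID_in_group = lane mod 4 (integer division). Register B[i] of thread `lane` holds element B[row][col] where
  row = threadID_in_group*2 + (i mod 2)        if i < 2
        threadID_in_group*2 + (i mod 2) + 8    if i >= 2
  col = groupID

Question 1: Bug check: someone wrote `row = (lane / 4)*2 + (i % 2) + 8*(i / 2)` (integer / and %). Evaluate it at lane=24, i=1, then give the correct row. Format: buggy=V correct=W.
buggy=13 correct=1

`(lane / 4)*2 + (i % 2) + 8*(i / 2)`[24,1]=>13
lane 24=>24/4=6, 24 mod 4=0
i=1  r:2·0+1+0=>1  c:6
row: 13 vs 1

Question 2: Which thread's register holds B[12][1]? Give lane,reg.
6,2

c=1->g=1  r=12->rb=1,t=2,b0=0
L=1*4+2=6  i=1*2+0=2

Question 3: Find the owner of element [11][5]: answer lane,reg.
c: 5->gid=5  r: 11->r8=1,tid=1,i&1=1
L=5*4+1=21  i=1*2+1=3

21,3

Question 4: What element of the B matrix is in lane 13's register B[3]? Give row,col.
11,3

lane 13⇒13/4=3, 13 mod 4=1
i=3  r:2·1+1+8⇒11  c:3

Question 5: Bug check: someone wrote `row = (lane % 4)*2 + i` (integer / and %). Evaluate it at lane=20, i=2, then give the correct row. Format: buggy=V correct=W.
`(lane % 4)*2 + i`[20,2]->2
lane 20: g=5 (20/4), t=0 (20%4)
i=2: r=0*2+0+8=8, c=g=5
row: 2 vs 8

buggy=2 correct=8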